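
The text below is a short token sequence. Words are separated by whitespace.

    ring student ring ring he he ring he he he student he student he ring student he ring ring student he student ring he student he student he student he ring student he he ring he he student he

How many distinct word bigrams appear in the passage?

8

39 tokens → 38 bigram windows in total.
Repeated bigrams (each contributes count−1 duplicates):
  student he: 9
  he student: 7
  he he: 5
  he ring: 5
  ring he: 4
  ring student: 4
  ring ring: 2
  student ring: 2
30 duplicate windows → 38 − 30 = 8 distinct.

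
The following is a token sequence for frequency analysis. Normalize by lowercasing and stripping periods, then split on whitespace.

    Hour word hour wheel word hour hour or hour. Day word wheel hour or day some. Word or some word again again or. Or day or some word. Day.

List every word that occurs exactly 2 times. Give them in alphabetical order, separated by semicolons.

again; wheel

Unigram counts meeting the condition (exactly 2 times):
  again: 2
  wheel: 2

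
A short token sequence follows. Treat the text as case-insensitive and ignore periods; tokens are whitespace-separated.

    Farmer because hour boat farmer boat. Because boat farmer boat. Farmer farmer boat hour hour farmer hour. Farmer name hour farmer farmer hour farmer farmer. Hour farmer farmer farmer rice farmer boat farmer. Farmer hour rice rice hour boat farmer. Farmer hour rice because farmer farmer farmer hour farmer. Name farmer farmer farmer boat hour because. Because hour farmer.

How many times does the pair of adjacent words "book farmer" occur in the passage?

0

Scanning the 58 overlapping bigram windows for "book farmer":
  (none found)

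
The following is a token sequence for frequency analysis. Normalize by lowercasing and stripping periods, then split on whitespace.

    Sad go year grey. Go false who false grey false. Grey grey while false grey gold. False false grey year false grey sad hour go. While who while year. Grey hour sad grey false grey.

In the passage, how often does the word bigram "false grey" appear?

Scanning the 34 overlapping bigram windows for "false grey":
  position 8–9: false grey
  position 10–11: false grey
  position 14–15: false grey
  position 18–19: false grey
  position 21–22: false grey
  position 34–35: false grey

6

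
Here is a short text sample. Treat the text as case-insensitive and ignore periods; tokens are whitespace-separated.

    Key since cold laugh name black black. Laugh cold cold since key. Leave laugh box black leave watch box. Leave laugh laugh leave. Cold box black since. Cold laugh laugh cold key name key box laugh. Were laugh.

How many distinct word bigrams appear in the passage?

38 tokens → 37 bigram windows in total.
Repeated bigrams (each contributes count−1 duplicates):
  box black: 2
  cold laugh: 2
  laugh cold: 2
  laugh laugh: 2
  leave laugh: 2
  since cold: 2
6 duplicate windows → 37 − 6 = 31 distinct.

31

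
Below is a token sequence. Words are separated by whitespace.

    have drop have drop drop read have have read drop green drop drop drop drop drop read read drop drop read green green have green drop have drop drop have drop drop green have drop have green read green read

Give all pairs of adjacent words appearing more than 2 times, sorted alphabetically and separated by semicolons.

Bigram counts meeting the condition (more than 2 times):
  drop drop: 8
  drop have: 4
  drop read: 3
  have drop: 5

drop drop; drop have; drop read; have drop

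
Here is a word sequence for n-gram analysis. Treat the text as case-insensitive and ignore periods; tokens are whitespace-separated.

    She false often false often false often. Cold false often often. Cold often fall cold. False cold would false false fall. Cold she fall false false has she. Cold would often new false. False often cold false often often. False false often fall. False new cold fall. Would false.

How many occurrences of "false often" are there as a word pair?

Scanning the 48 overlapping bigram windows for "false often":
  position 2–3: false often
  position 4–5: false often
  position 6–7: false often
  position 9–10: false often
  position 34–35: false often
  position 37–38: false often
  position 41–42: false often

7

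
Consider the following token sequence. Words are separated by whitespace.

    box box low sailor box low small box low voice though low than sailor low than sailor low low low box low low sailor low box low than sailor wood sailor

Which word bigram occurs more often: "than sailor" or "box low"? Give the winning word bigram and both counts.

"than sailor": 3 occurrences
"box low": 5 occurrences

"box low" (5 vs 3)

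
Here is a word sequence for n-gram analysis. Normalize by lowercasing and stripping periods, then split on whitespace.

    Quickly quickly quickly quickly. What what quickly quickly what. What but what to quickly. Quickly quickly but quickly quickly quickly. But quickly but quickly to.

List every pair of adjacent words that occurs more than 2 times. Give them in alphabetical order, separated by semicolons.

Bigram counts meeting the condition (more than 2 times):
  but quickly: 3
  quickly but: 3
  quickly quickly: 8

but quickly; quickly but; quickly quickly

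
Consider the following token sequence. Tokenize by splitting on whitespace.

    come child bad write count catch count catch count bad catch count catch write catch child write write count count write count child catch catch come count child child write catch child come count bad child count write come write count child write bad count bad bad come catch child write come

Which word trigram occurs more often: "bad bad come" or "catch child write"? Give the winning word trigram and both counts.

"catch child write" (2 vs 1)

"bad bad come": 1 occurrence
"catch child write": 2 occurrences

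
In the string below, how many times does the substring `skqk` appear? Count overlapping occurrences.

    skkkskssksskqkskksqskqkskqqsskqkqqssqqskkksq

Sliding a length-4 window over the 44 characters (41 positions):
  position 11–14: skqk
  position 20–23: skqk
  position 29–32: skqk

3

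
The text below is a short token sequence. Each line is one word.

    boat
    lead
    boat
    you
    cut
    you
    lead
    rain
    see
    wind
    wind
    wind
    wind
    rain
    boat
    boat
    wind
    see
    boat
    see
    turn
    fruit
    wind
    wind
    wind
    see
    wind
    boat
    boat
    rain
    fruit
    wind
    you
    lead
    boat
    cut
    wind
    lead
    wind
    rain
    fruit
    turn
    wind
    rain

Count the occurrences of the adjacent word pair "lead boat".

2

Scanning the 43 overlapping bigram windows for "lead boat":
  position 2–3: lead boat
  position 34–35: lead boat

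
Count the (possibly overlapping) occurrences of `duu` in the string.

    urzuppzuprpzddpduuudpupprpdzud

Sliding a length-3 window over the 30 characters (28 positions):
  position 16–18: duu

1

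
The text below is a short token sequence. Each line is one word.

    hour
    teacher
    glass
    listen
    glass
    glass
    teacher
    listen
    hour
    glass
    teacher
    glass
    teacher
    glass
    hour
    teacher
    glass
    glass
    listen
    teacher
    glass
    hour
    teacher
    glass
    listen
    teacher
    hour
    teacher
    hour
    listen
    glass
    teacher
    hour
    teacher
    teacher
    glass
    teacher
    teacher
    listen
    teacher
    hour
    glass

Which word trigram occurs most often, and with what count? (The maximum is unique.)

"hour teacher glass", 3 times

Trigram frequencies (highest first):
  hour teacher glass: 3
  teacher glass listen: 2
  glass teacher glass: 2
  teacher glass teacher: 2
  teacher glass hour: 2
  glass hour teacher: 2
  … (24 more, each ≤ 2)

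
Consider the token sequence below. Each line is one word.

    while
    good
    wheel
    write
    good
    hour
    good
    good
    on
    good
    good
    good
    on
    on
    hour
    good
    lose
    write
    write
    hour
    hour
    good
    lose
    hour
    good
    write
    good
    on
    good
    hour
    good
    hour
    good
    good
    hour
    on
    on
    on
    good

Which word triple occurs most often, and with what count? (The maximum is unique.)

Trigram frequencies (highest first):
  good hour good: 3
  hour good good: 2
  good good on: 2
  good on good: 2
  hour good lose: 2
  while good wheel: 1
  … (25 more, each ≤ 1)

"good hour good", 3 times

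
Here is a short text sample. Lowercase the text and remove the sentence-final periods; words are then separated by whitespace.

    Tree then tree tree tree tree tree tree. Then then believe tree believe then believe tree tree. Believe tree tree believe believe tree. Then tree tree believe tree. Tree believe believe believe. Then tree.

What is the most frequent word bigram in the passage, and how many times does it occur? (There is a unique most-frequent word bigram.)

Bigram frequencies (highest first):
  tree tree: 9
  believe tree: 5
  tree believe: 5
  tree then: 3
  then tree: 3
  believe believe: 3
  … (3 more, each ≤ 2)

"tree tree", 9 times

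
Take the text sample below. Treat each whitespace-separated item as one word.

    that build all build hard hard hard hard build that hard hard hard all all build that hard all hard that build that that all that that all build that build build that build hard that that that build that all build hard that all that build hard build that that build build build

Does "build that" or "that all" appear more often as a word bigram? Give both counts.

"build that": 7 occurrences
"that all": 4 occurrences

"build that" (7 vs 4)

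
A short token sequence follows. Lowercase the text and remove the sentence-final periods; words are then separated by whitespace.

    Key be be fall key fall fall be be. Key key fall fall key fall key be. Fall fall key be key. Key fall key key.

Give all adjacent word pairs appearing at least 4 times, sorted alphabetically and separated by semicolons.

Bigram counts meeting the condition (at least 4 times):
  fall key: 5
  key fall: 4

fall key; key fall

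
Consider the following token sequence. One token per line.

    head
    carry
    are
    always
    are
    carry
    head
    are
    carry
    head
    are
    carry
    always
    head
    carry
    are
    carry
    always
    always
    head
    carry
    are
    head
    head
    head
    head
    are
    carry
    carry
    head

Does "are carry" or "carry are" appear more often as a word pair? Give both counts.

"are carry" (5 vs 3)

"are carry": 5 occurrences
"carry are": 3 occurrences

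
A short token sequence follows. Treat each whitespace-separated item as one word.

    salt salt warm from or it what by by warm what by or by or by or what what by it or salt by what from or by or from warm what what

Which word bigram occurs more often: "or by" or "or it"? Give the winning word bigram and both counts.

"or by": 3 occurrences
"or it": 1 occurrence

"or by" (3 vs 1)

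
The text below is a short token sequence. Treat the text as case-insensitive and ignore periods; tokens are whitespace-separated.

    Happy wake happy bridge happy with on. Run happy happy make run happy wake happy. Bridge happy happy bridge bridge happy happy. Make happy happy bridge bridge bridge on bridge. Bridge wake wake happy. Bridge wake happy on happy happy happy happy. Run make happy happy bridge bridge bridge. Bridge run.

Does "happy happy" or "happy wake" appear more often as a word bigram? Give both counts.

"happy happy" (8 vs 2)

"happy happy": 8 occurrences
"happy wake": 2 occurrences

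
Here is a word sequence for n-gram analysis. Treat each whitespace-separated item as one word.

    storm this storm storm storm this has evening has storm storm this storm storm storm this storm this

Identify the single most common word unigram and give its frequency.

Unigram frequencies (highest first):
  storm: 10
  this: 5
  has: 2
  evening: 1

"storm", 10 times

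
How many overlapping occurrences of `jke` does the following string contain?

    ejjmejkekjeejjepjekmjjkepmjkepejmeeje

3

Sliding a length-3 window over the 37 characters (35 positions):
  position 6–8: jke
  position 22–24: jke
  position 27–29: jke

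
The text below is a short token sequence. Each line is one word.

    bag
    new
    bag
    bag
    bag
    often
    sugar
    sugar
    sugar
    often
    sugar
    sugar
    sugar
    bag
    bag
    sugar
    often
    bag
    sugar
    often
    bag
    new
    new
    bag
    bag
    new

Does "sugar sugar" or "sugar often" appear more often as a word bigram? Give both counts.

"sugar sugar": 4 occurrences
"sugar often": 3 occurrences

"sugar sugar" (4 vs 3)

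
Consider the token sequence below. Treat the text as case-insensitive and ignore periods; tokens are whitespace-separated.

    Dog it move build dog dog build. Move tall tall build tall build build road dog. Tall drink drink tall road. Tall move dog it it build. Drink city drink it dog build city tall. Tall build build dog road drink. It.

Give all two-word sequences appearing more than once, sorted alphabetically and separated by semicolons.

Bigram counts meeting the condition (more than once):
  build build: 2
  build dog: 2
  dog build: 2
  dog it: 2
  drink it: 2
  tall build: 3
  tall tall: 2

build build; build dog; dog build; dog it; drink it; tall build; tall tall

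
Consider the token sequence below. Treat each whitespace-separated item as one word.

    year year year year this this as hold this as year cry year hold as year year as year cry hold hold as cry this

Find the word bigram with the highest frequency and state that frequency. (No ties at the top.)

Bigram frequencies (highest first):
  year year: 4
  as year: 3
  this as: 2
  year cry: 2
  hold as: 2
  year this: 1
  … (10 more, each ≤ 1)

"year year", 4 times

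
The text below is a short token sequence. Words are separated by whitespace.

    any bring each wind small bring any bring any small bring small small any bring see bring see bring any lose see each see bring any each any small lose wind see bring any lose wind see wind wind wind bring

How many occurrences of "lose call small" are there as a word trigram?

0

Scanning the 39 overlapping trigram windows for "lose call small":
  (none found)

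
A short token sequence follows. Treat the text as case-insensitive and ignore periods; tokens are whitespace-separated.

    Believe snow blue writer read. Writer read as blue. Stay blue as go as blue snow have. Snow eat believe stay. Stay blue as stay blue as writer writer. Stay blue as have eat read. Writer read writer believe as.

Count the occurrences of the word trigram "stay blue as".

Scanning the 38 overlapping trigram windows for "stay blue as":
  position 10–12: stay blue as
  position 22–24: stay blue as
  position 25–27: stay blue as
  position 30–32: stay blue as

4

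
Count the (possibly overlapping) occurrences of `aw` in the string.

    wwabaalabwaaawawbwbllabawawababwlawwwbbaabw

5

Sliding a length-2 window over the 43 characters (42 positions):
  position 13–14: aw
  position 15–16: aw
  position 24–25: aw
  position 26–27: aw
  position 34–35: aw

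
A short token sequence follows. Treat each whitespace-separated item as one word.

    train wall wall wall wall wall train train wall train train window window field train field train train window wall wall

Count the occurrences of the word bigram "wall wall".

5

Scanning the 20 overlapping bigram windows for "wall wall":
  position 2–3: wall wall
  position 3–4: wall wall
  position 4–5: wall wall
  position 5–6: wall wall
  position 20–21: wall wall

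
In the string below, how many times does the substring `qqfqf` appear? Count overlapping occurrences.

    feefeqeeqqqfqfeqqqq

1

Sliding a length-5 window over the 19 characters (15 positions):
  position 10–14: qqfqf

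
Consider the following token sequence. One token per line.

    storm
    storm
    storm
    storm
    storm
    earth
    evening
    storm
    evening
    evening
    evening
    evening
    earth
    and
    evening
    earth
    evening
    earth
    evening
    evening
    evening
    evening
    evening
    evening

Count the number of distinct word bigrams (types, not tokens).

9

24 tokens → 23 bigram windows in total.
Repeated bigrams (each contributes count−1 duplicates):
  evening evening: 8
  storm storm: 4
  earth evening: 3
  evening earth: 3
14 duplicate windows → 23 − 14 = 9 distinct.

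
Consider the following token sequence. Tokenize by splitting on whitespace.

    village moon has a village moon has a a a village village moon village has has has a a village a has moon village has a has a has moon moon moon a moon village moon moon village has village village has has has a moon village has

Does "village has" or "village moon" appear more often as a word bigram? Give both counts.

"village has" (5 vs 4)

"village has": 5 occurrences
"village moon": 4 occurrences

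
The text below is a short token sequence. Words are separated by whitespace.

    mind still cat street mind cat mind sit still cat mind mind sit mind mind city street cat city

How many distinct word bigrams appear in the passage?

14

19 tokens → 18 bigram windows in total.
Repeated bigrams (each contributes count−1 duplicates):
  cat mind: 2
  mind mind: 2
  mind sit: 2
  still cat: 2
4 duplicate windows → 18 − 4 = 14 distinct.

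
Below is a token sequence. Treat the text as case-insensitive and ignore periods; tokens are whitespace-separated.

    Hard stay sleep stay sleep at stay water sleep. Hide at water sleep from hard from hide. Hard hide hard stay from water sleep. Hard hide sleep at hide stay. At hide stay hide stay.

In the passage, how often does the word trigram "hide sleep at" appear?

1

Scanning the 33 overlapping trigram windows for "hide sleep at":
  position 26–28: hide sleep at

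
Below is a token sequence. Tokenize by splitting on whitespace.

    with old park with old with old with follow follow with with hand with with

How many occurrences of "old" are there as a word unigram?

3

Scanning the 15 tokens for "old":
  position 2: old
  position 5: old
  position 7: old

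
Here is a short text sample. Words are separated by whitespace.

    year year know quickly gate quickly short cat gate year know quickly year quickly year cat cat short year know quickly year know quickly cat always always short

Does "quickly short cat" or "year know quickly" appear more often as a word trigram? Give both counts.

"quickly short cat": 1 occurrence
"year know quickly": 4 occurrences

"year know quickly" (4 vs 1)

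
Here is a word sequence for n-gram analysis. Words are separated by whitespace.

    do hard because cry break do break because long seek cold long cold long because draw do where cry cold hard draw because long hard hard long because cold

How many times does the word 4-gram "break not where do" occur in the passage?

0

Scanning the 26 overlapping 4-gram windows for "break not where do":
  (none found)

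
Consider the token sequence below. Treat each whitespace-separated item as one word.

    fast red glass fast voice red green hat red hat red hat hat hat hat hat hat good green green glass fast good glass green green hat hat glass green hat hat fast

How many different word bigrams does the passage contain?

33 tokens → 32 bigram windows in total.
Repeated bigrams (each contributes count−1 duplicates):
  hat hat: 7
  green hat: 3
  glass fast: 2
  glass green: 2
  green green: 2
  hat red: 2
  red hat: 2
13 duplicate windows → 32 − 13 = 19 distinct.

19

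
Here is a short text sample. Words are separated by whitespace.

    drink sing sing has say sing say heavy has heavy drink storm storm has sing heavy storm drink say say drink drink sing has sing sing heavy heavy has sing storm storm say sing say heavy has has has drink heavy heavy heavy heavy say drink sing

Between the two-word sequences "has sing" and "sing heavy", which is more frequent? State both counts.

"has sing": 3 occurrences
"sing heavy": 2 occurrences

"has sing" (3 vs 2)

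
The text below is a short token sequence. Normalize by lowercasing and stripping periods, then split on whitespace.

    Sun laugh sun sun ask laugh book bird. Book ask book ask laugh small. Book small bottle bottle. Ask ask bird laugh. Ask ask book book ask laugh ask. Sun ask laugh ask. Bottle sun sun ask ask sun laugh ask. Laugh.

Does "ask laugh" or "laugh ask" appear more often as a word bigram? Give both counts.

"ask laugh": 5 occurrences
"laugh ask": 4 occurrences

"ask laugh" (5 vs 4)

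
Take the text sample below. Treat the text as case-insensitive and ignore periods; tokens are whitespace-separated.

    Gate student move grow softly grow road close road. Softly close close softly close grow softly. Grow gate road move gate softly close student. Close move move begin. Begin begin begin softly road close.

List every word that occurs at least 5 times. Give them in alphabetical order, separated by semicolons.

Unigram counts meeting the condition (at least 5 times):
  close: 7
  softly: 6

close; softly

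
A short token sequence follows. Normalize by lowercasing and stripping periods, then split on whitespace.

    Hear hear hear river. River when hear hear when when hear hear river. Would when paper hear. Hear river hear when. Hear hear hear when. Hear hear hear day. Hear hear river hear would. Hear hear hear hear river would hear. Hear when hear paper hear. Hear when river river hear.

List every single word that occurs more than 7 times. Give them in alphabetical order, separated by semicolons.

hear; river; when

Unigram counts meeting the condition (more than 7 times):
  hear: 29
  river: 8
  when: 8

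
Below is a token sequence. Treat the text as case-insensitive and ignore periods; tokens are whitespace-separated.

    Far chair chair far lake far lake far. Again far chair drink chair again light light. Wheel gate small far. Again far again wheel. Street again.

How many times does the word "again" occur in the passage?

5

Scanning the 26 tokens for "again":
  position 9: again
  position 14: again
  position 21: again
  position 23: again
  position 26: again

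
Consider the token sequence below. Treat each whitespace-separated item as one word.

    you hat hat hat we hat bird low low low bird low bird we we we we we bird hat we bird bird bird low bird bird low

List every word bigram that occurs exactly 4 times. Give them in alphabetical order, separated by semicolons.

bird low; we we

Bigram counts meeting the condition (exactly 4 times):
  bird low: 4
  we we: 4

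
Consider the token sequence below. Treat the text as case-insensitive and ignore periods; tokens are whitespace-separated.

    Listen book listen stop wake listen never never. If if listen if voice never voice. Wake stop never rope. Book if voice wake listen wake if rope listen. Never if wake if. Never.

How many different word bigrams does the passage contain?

26

33 tokens → 32 bigram windows in total.
Repeated bigrams (each contributes count−1 duplicates):
  if voice: 2
  listen never: 2
  never if: 2
  voice wake: 2
  wake if: 2
  wake listen: 2
6 duplicate windows → 32 − 6 = 26 distinct.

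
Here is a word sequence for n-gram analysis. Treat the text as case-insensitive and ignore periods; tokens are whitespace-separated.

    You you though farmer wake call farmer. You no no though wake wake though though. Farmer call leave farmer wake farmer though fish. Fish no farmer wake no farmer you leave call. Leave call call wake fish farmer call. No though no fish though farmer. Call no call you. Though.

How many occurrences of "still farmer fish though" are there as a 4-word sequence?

0

Scanning the 47 overlapping 4-gram windows for "still farmer fish though":
  (none found)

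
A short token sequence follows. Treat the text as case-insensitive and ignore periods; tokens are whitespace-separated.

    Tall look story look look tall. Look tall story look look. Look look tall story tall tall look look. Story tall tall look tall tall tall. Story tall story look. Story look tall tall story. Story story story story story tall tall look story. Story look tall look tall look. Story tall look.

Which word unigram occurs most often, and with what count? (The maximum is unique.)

"tall", 19 times

Unigram frequencies (highest first):
  tall: 19
  look: 18
  story: 16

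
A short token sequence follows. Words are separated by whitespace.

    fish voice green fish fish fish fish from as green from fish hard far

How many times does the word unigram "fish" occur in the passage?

Scanning the 14 tokens for "fish":
  position 1: fish
  position 4: fish
  position 5: fish
  position 6: fish
  position 7: fish
  position 12: fish

6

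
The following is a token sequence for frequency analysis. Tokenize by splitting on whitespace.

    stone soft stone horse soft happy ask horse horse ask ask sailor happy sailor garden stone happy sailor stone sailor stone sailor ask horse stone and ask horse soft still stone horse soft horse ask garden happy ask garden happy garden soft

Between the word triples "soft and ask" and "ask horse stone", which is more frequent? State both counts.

"ask horse stone" (1 vs 0)

"soft and ask": 0 occurrences
"ask horse stone": 1 occurrence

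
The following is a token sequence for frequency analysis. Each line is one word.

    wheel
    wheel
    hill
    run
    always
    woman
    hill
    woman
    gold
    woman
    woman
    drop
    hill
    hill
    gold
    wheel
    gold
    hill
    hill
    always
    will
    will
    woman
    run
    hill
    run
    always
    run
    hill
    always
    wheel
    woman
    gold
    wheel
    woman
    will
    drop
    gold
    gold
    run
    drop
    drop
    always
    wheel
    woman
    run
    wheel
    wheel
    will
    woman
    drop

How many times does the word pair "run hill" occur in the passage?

Scanning the 50 overlapping bigram windows for "run hill":
  position 24–25: run hill
  position 28–29: run hill

2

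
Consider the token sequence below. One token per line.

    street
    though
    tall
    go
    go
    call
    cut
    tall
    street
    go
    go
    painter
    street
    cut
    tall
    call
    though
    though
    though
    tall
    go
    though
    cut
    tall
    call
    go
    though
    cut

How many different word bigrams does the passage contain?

28 tokens → 27 bigram windows in total.
Repeated bigrams (each contributes count−1 duplicates):
  cut tall: 3
  go go: 2
  go though: 2
  tall call: 2
  tall go: 2
  though cut: 2
  though tall: 2
  though though: 2
9 duplicate windows → 27 − 9 = 18 distinct.

18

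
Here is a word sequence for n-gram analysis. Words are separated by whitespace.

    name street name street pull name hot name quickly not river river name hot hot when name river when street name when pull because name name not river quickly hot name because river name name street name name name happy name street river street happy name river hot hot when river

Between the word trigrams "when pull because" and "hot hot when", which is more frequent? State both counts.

"hot hot when" (2 vs 1)

"when pull because": 1 occurrence
"hot hot when": 2 occurrences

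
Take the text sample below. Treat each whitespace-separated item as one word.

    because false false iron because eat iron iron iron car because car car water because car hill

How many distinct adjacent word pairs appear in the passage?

14

17 tokens → 16 bigram windows in total.
Repeated bigrams (each contributes count−1 duplicates):
  because car: 2
  iron iron: 2
2 duplicate windows → 16 − 2 = 14 distinct.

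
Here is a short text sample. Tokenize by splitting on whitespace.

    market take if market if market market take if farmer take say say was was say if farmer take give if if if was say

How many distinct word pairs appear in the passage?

17

25 tokens → 24 bigram windows in total.
Repeated bigrams (each contributes count−1 duplicates):
  farmer take: 2
  if farmer: 2
  if if: 2
  if market: 2
  market take: 2
  take if: 2
  was say: 2
7 duplicate windows → 24 − 7 = 17 distinct.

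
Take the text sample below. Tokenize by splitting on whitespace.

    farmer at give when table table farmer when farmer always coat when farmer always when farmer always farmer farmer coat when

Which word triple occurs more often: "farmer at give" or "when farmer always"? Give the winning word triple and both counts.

"when farmer always" (3 vs 1)

"farmer at give": 1 occurrence
"when farmer always": 3 occurrences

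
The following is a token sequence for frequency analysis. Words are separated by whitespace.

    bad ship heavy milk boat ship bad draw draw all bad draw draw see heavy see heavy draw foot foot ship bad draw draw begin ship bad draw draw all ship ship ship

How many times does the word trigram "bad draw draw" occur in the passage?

4

Scanning the 31 overlapping trigram windows for "bad draw draw":
  position 7–9: bad draw draw
  position 11–13: bad draw draw
  position 22–24: bad draw draw
  position 27–29: bad draw draw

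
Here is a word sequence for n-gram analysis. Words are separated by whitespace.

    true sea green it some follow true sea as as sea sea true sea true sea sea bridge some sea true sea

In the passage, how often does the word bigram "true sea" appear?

5

Scanning the 21 overlapping bigram windows for "true sea":
  position 1–2: true sea
  position 7–8: true sea
  position 13–14: true sea
  position 15–16: true sea
  position 21–22: true sea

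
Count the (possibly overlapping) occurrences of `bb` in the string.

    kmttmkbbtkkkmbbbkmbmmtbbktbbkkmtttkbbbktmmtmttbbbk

9

Sliding a length-2 window over the 50 characters (49 positions):
  position 7–8: bb
  position 14–15: bb
  position 15–16: bb
  position 23–24: bb
  position 27–28: bb
  position 36–37: bb
  position 37–38: bb
  position 47–48: bb
  position 48–49: bb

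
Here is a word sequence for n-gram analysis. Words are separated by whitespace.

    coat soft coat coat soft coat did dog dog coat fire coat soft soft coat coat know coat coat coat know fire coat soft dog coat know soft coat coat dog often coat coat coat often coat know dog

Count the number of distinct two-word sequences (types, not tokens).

39 tokens → 38 bigram windows in total.
Repeated bigrams (each contributes count−1 duplicates):
  coat coat: 7
  coat know: 4
  coat soft: 4
  soft coat: 4
  dog coat: 2
  fire coat: 2
  often coat: 2
18 duplicate windows → 38 − 18 = 20 distinct.

20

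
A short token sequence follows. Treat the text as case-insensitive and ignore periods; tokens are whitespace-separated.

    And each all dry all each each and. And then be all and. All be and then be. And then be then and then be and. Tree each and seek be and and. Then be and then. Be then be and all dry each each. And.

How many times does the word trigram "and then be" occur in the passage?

6

Scanning the 44 overlapping trigram windows for "and then be":
  position 9–11: and then be
  position 16–18: and then be
  position 19–21: and then be
  position 23–25: and then be
  position 33–35: and then be
  position 36–38: and then be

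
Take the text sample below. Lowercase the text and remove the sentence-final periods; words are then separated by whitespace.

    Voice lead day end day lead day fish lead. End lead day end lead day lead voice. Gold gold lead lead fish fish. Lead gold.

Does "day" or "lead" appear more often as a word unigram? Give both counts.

"lead" (9 vs 5)

"day": 5 occurrences
"lead": 9 occurrences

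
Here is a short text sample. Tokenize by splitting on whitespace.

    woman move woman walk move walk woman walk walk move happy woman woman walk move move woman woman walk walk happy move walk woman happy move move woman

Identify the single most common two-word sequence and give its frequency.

"woman walk", 4 times

Bigram frequencies (highest first):
  woman walk: 4
  move woman: 3
  walk move: 3
  move walk: 2
  walk woman: 2
  walk walk: 2
  … (8 more, each ≤ 2)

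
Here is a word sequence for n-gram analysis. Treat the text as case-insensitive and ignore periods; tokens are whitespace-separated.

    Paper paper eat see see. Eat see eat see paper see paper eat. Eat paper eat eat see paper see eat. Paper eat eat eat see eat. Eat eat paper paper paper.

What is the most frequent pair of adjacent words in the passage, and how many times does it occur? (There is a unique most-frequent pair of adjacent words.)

"eat eat", 6 times

Bigram frequencies (highest first):
  eat eat: 6
  eat see: 5
  paper eat: 4
  see eat: 4
  paper paper: 3
  see paper: 3
  … (3 more, each ≤ 3)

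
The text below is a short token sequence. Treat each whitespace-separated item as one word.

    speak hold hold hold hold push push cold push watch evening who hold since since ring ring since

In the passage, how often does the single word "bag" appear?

0

Scanning the 18 tokens for "bag":
  (none found)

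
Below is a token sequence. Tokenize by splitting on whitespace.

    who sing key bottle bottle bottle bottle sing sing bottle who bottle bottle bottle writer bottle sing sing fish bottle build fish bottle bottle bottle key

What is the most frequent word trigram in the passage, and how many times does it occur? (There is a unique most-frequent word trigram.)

"bottle bottle bottle", 4 times

Trigram frequencies (highest first):
  bottle bottle bottle: 4
  bottle sing sing: 2
  who sing key: 1
  sing key bottle: 1
  key bottle bottle: 1
  bottle bottle sing: 1
  … (14 more, each ≤ 1)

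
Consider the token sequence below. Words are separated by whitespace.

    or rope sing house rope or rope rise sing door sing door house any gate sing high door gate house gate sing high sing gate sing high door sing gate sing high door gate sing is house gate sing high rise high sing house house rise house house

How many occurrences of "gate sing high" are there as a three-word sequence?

Scanning the 46 overlapping trigram windows for "gate sing high":
  position 15–17: gate sing high
  position 21–23: gate sing high
  position 25–27: gate sing high
  position 30–32: gate sing high
  position 38–40: gate sing high

5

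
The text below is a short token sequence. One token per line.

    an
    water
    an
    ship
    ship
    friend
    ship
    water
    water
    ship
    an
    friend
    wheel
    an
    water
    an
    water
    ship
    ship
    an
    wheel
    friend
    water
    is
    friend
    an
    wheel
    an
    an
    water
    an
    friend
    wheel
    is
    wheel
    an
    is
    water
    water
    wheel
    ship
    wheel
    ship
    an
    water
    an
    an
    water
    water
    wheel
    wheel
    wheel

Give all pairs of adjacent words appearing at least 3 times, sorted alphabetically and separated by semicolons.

Bigram counts meeting the condition (at least 3 times):
  an water: 6
  ship an: 3
  water an: 4
  water water: 3
  wheel an: 3

an water; ship an; water an; water water; wheel an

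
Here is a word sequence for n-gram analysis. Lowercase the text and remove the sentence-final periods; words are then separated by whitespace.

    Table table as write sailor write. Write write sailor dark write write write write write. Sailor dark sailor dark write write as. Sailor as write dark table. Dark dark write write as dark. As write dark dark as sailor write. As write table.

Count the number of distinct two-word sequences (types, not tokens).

19

43 tokens → 42 bigram windows in total.
Repeated bigrams (each contributes count−1 duplicates):
  write write: 8
  as write: 4
  dark write: 3
  sailor dark: 3
  write as: 3
  write sailor: 3
  as sailor: 2
  dark as: 2
  … (3 more repeated)
23 duplicate windows → 42 − 23 = 19 distinct.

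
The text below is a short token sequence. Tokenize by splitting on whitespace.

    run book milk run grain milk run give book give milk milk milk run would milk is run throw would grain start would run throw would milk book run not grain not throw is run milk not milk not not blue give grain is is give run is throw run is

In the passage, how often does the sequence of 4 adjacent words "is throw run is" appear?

Scanning the 48 overlapping 4-gram windows for "is throw run is":
  position 48–51: is throw run is

1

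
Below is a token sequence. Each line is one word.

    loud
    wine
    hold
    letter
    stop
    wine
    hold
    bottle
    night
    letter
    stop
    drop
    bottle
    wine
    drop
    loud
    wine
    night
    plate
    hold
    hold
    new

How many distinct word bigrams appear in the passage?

22 tokens → 21 bigram windows in total.
Repeated bigrams (each contributes count−1 duplicates):
  letter stop: 2
  loud wine: 2
  wine hold: 2
3 duplicate windows → 21 − 3 = 18 distinct.

18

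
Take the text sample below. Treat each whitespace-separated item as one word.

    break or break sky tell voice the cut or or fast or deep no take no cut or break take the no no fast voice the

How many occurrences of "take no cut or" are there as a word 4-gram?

Scanning the 23 overlapping 4-gram windows for "take no cut or":
  position 15–18: take no cut or

1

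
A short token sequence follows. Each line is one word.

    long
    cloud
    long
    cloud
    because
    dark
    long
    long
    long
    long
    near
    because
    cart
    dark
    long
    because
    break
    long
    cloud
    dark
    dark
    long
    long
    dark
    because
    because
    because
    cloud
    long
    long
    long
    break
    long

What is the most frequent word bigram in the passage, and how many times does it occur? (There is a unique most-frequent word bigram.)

"long long", 6 times

Bigram frequencies (highest first):
  long long: 6
  long cloud: 3
  dark long: 3
  cloud long: 2
  break long: 2
  because because: 2
  … (14 more, each ≤ 1)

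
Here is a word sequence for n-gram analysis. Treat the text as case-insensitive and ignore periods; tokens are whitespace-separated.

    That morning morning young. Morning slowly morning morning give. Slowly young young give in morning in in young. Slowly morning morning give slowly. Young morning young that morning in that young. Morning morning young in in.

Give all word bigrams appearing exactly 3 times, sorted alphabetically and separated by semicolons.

Bigram counts meeting the condition (exactly 3 times):
  morning young: 3
  young morning: 3

morning young; young morning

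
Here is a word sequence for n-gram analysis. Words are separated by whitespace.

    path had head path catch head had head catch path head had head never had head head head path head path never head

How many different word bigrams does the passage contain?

23 tokens → 22 bigram windows in total.
Repeated bigrams (each contributes count−1 duplicates):
  had head: 4
  head path: 3
  head had: 2
  head head: 2
  path head: 2
8 duplicate windows → 22 − 8 = 14 distinct.

14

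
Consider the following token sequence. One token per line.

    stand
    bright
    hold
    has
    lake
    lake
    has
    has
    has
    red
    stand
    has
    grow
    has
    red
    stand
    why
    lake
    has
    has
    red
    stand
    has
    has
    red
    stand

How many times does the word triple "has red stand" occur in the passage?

4

Scanning the 24 overlapping trigram windows for "has red stand":
  position 9–11: has red stand
  position 14–16: has red stand
  position 20–22: has red stand
  position 24–26: has red stand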